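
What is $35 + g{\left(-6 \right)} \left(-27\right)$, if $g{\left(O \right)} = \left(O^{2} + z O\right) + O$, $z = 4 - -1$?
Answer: $35$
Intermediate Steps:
$z = 5$ ($z = 4 + 1 = 5$)
$g{\left(O \right)} = O^{2} + 6 O$ ($g{\left(O \right)} = \left(O^{2} + 5 O\right) + O = O^{2} + 6 O$)
$35 + g{\left(-6 \right)} \left(-27\right) = 35 + - 6 \left(6 - 6\right) \left(-27\right) = 35 + \left(-6\right) 0 \left(-27\right) = 35 + 0 \left(-27\right) = 35 + 0 = 35$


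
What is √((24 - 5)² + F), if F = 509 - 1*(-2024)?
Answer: √2894 ≈ 53.796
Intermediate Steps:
F = 2533 (F = 509 + 2024 = 2533)
√((24 - 5)² + F) = √((24 - 5)² + 2533) = √(19² + 2533) = √(361 + 2533) = √2894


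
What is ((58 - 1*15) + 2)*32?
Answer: 1440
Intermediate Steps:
((58 - 1*15) + 2)*32 = ((58 - 15) + 2)*32 = (43 + 2)*32 = 45*32 = 1440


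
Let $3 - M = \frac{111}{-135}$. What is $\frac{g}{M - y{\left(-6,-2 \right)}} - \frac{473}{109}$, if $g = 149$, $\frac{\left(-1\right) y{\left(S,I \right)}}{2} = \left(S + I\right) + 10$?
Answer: $\frac{564349}{38368} \approx 14.709$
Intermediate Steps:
$y{\left(S,I \right)} = -20 - 2 I - 2 S$ ($y{\left(S,I \right)} = - 2 \left(\left(S + I\right) + 10\right) = - 2 \left(\left(I + S\right) + 10\right) = - 2 \left(10 + I + S\right) = -20 - 2 I - 2 S$)
$M = \frac{172}{45}$ ($M = 3 - \frac{111}{-135} = 3 - 111 \left(- \frac{1}{135}\right) = 3 - - \frac{37}{45} = 3 + \frac{37}{45} = \frac{172}{45} \approx 3.8222$)
$\frac{g}{M - y{\left(-6,-2 \right)}} - \frac{473}{109} = \frac{149}{\frac{172}{45} - \left(-20 - -4 - -12\right)} - \frac{473}{109} = \frac{149}{\frac{172}{45} - \left(-20 + 4 + 12\right)} - \frac{473}{109} = \frac{149}{\frac{172}{45} - -4} - \frac{473}{109} = \frac{149}{\frac{172}{45} + 4} - \frac{473}{109} = \frac{149}{\frac{352}{45}} - \frac{473}{109} = 149 \cdot \frac{45}{352} - \frac{473}{109} = \frac{6705}{352} - \frac{473}{109} = \frac{564349}{38368}$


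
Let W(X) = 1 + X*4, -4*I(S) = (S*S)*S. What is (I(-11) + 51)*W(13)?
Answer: 81355/4 ≈ 20339.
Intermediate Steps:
I(S) = -S**3/4 (I(S) = -S*S*S/4 = -S**2*S/4 = -S**3/4)
W(X) = 1 + 4*X
(I(-11) + 51)*W(13) = (-1/4*(-11)**3 + 51)*(1 + 4*13) = (-1/4*(-1331) + 51)*(1 + 52) = (1331/4 + 51)*53 = (1535/4)*53 = 81355/4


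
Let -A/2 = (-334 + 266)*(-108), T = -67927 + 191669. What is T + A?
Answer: 109054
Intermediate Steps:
T = 123742
A = -14688 (A = -2*(-334 + 266)*(-108) = -(-136)*(-108) = -2*7344 = -14688)
T + A = 123742 - 14688 = 109054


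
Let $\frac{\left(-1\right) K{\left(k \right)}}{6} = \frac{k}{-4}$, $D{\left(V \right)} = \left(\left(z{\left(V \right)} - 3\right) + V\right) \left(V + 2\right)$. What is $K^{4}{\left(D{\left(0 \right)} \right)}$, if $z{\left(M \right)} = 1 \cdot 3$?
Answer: $0$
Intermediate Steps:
$z{\left(M \right)} = 3$
$D{\left(V \right)} = V \left(2 + V\right)$ ($D{\left(V \right)} = \left(\left(3 - 3\right) + V\right) \left(V + 2\right) = \left(0 + V\right) \left(2 + V\right) = V \left(2 + V\right)$)
$K{\left(k \right)} = \frac{3 k}{2}$ ($K{\left(k \right)} = - 6 \frac{k}{-4} = - 6 k \left(- \frac{1}{4}\right) = - 6 \left(- \frac{k}{4}\right) = \frac{3 k}{2}$)
$K^{4}{\left(D{\left(0 \right)} \right)} = \left(\frac{3 \cdot 0 \left(2 + 0\right)}{2}\right)^{4} = \left(\frac{3 \cdot 0 \cdot 2}{2}\right)^{4} = \left(\frac{3}{2} \cdot 0\right)^{4} = 0^{4} = 0$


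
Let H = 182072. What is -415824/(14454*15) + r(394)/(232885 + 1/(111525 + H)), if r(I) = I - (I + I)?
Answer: -263488615094423/137261482222095 ≈ -1.9196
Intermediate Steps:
r(I) = -I (r(I) = I - 2*I = -I)
-415824/(14454*15) + r(394)/(232885 + 1/(111525 + H)) = -415824/(14454*15) + (-1*394)/(232885 + 1/(111525 + 182072)) = -415824/216810 - 394/(232885 + 1/293597) = -415824*1/216810 - 394/(232885 + 1/293597) = -69304/36135 - 394/68374337346/293597 = -69304/36135 - 394*293597/68374337346 = -69304/36135 - 57838609/34187168673 = -263488615094423/137261482222095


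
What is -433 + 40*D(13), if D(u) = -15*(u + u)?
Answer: -16033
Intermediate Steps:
D(u) = -30*u
-433 + 40*D(13) = -433 + 40*(-30*13) = -433 + 40*(-390) = -433 - 15600 = -16033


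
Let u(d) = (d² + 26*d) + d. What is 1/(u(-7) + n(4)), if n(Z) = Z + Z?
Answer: -1/132 ≈ -0.0075758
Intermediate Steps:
n(Z) = 2*Z
u(d) = d² + 27*d
1/(u(-7) + n(4)) = 1/(-7*(27 - 7) + 2*4) = 1/(-7*20 + 8) = 1/(-140 + 8) = 1/(-132) = -1/132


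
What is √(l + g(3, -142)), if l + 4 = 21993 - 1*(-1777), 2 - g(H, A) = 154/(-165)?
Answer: √5348010/15 ≈ 154.17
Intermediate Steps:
g(H, A) = 44/15 (g(H, A) = 2 - 154/(-165) = 2 - 154*(-1)/165 = 2 - 1*(-14/15) = 2 + 14/15 = 44/15)
l = 23766 (l = -4 + (21993 - 1*(-1777)) = -4 + (21993 + 1777) = -4 + 23770 = 23766)
√(l + g(3, -142)) = √(23766 + 44/15) = √(356534/15) = √5348010/15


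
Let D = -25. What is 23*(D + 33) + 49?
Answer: 233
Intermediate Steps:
23*(D + 33) + 49 = 23*(-25 + 33) + 49 = 23*8 + 49 = 184 + 49 = 233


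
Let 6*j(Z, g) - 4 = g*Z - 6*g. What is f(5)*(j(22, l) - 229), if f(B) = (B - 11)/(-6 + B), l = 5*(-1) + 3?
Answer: -1402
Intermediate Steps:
l = -2 (l = -5 + 3 = -2)
j(Z, g) = 2/3 - g + Z*g/6 (j(Z, g) = 2/3 + (g*Z - 6*g)/6 = 2/3 + (Z*g - 6*g)/6 = 2/3 + (-6*g + Z*g)/6 = 2/3 + (-g + Z*g/6) = 2/3 - g + Z*g/6)
f(B) = (-11 + B)/(-6 + B)
f(5)*(j(22, l) - 229) = ((-11 + 5)/(-6 + 5))*((2/3 - 1*(-2) + (1/6)*22*(-2)) - 229) = (-6/(-1))*((2/3 + 2 - 22/3) - 229) = (-1*(-6))*(-14/3 - 229) = 6*(-701/3) = -1402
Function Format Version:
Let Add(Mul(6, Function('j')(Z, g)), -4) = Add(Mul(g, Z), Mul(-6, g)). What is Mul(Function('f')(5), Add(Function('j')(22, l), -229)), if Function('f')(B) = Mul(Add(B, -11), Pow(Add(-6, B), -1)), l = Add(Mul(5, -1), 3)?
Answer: -1402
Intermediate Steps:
l = -2 (l = Add(-5, 3) = -2)
Function('j')(Z, g) = Add(Rational(2, 3), Mul(-1, g), Mul(Rational(1, 6), Z, g)) (Function('j')(Z, g) = Add(Rational(2, 3), Mul(Rational(1, 6), Add(Mul(g, Z), Mul(-6, g)))) = Add(Rational(2, 3), Mul(Rational(1, 6), Add(Mul(Z, g), Mul(-6, g)))) = Add(Rational(2, 3), Mul(Rational(1, 6), Add(Mul(-6, g), Mul(Z, g)))) = Add(Rational(2, 3), Add(Mul(-1, g), Mul(Rational(1, 6), Z, g))) = Add(Rational(2, 3), Mul(-1, g), Mul(Rational(1, 6), Z, g)))
Function('f')(B) = Mul(Pow(Add(-6, B), -1), Add(-11, B)) (Function('f')(B) = Mul(Add(-11, B), Pow(Add(-6, B), -1)) = Mul(Pow(Add(-6, B), -1), Add(-11, B)))
Mul(Function('f')(5), Add(Function('j')(22, l), -229)) = Mul(Mul(Pow(Add(-6, 5), -1), Add(-11, 5)), Add(Add(Rational(2, 3), Mul(-1, -2), Mul(Rational(1, 6), 22, -2)), -229)) = Mul(Mul(Pow(-1, -1), -6), Add(Add(Rational(2, 3), 2, Rational(-22, 3)), -229)) = Mul(Mul(-1, -6), Add(Rational(-14, 3), -229)) = Mul(6, Rational(-701, 3)) = -1402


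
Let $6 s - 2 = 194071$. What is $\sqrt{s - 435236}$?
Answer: $\frac{i \sqrt{1611562}}{2} \approx 634.74 i$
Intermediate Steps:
$s = \frac{64691}{2}$ ($s = \frac{1}{3} + \frac{1}{6} \cdot 194071 = \frac{1}{3} + \frac{194071}{6} = \frac{64691}{2} \approx 32346.0$)
$\sqrt{s - 435236} = \sqrt{\frac{64691}{2} - 435236} = \sqrt{- \frac{805781}{2}} = \frac{i \sqrt{1611562}}{2}$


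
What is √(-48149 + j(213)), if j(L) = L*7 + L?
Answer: I*√46445 ≈ 215.51*I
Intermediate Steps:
j(L) = 8*L (j(L) = 7*L + L = 8*L)
√(-48149 + j(213)) = √(-48149 + 8*213) = √(-48149 + 1704) = √(-46445) = I*√46445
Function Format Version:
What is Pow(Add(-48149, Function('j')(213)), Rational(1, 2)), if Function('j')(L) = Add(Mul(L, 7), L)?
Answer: Mul(I, Pow(46445, Rational(1, 2))) ≈ Mul(215.51, I)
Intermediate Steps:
Function('j')(L) = Mul(8, L) (Function('j')(L) = Add(Mul(7, L), L) = Mul(8, L))
Pow(Add(-48149, Function('j')(213)), Rational(1, 2)) = Pow(Add(-48149, Mul(8, 213)), Rational(1, 2)) = Pow(Add(-48149, 1704), Rational(1, 2)) = Pow(-46445, Rational(1, 2)) = Mul(I, Pow(46445, Rational(1, 2)))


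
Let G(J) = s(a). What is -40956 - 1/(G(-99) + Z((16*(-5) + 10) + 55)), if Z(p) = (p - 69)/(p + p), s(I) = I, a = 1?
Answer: -778169/19 ≈ -40956.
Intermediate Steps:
G(J) = 1
Z(p) = (-69 + p)/(2*p) (Z(p) = (-69 + p)/((2*p)) = (-69 + p)*(1/(2*p)) = (-69 + p)/(2*p))
-40956 - 1/(G(-99) + Z((16*(-5) + 10) + 55)) = -40956 - 1/(1 + (-69 + ((16*(-5) + 10) + 55))/(2*((16*(-5) + 10) + 55))) = -40956 - 1/(1 + (-69 + ((-80 + 10) + 55))/(2*((-80 + 10) + 55))) = -40956 - 1/(1 + (-69 + (-70 + 55))/(2*(-70 + 55))) = -40956 - 1/(1 + (½)*(-69 - 15)/(-15)) = -40956 - 1/(1 + (½)*(-1/15)*(-84)) = -40956 - 1/(1 + 14/5) = -40956 - 1/19/5 = -40956 - 1*5/19 = -40956 - 5/19 = -778169/19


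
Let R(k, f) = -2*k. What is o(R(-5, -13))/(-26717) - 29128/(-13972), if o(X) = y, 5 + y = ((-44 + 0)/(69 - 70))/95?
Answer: 18484058913/8865635695 ≈ 2.0849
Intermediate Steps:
y = -431/95 (y = -5 + ((-44 + 0)/(69 - 70))/95 = -5 - 44/(-1)*(1/95) = -5 - 44*(-1)*(1/95) = -5 + 44*(1/95) = -5 + 44/95 = -431/95 ≈ -4.5368)
o(X) = -431/95
o(R(-5, -13))/(-26717) - 29128/(-13972) = -431/95/(-26717) - 29128/(-13972) = -431/95*(-1/26717) - 29128*(-1/13972) = 431/2538115 + 7282/3493 = 18484058913/8865635695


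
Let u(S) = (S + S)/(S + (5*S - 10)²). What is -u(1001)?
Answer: -1001/12475513 ≈ -8.0237e-5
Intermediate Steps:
u(S) = 2*S/(S + (-10 + 5*S)²) (u(S) = (2*S)/(S + (-10 + 5*S)²) = 2*S/(S + (-10 + 5*S)²))
-u(1001) = -2*1001/(1001 + 25*(-2 + 1001)²) = -2*1001/(1001 + 25*999²) = -2*1001/(1001 + 25*998001) = -2*1001/(1001 + 24950025) = -2*1001/24951026 = -1*1001/12475513 = -1001/12475513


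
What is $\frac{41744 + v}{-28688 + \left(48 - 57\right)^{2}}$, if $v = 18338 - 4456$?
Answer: $- \frac{55626}{28607} \approx -1.9445$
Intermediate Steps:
$v = 13882$
$\frac{41744 + v}{-28688 + \left(48 - 57\right)^{2}} = \frac{41744 + 13882}{-28688 + \left(48 - 57\right)^{2}} = \frac{55626}{-28688 + \left(-9\right)^{2}} = \frac{55626}{-28688 + 81} = \frac{55626}{-28607} = 55626 \left(- \frac{1}{28607}\right) = - \frac{55626}{28607}$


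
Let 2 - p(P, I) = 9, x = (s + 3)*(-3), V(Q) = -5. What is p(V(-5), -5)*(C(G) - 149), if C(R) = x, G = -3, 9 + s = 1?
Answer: 938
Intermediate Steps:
s = -8 (s = -9 + 1 = -8)
x = 15 (x = (-8 + 3)*(-3) = -5*(-3) = 15)
C(R) = 15
p(P, I) = -7 (p(P, I) = 2 - 1*9 = 2 - 9 = -7)
p(V(-5), -5)*(C(G) - 149) = -7*(15 - 149) = -7*(-134) = 938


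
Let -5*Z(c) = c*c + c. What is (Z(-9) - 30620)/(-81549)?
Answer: 153172/407745 ≈ 0.37566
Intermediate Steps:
Z(c) = -c/5 - c²/5 (Z(c) = -(c*c + c)/5 = -(c² + c)/5 = -(c + c²)/5 = -c/5 - c²/5)
(Z(-9) - 30620)/(-81549) = (-⅕*(-9)*(1 - 9) - 30620)/(-81549) = (-⅕*(-9)*(-8) - 30620)*(-1/81549) = (-72/5 - 30620)*(-1/81549) = -153172/5*(-1/81549) = 153172/407745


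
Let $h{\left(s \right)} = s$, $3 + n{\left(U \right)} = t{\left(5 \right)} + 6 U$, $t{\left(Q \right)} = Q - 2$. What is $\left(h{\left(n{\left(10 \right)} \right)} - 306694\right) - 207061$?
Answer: $-513695$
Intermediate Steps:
$t{\left(Q \right)} = -2 + Q$ ($t{\left(Q \right)} = Q - 2 = -2 + Q$)
$n{\left(U \right)} = 6 U$ ($n{\left(U \right)} = -3 + \left(\left(-2 + 5\right) + 6 U\right) = -3 + \left(3 + 6 U\right) = 6 U$)
$\left(h{\left(n{\left(10 \right)} \right)} - 306694\right) - 207061 = \left(6 \cdot 10 - 306694\right) - 207061 = \left(60 - 306694\right) - 207061 = -306634 - 207061 = -513695$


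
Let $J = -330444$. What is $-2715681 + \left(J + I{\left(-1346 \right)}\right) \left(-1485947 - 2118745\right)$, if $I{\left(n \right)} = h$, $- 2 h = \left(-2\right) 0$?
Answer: $1191146127567$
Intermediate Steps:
$h = 0$ ($h = - \frac{\left(-2\right) 0}{2} = \left(- \frac{1}{2}\right) 0 = 0$)
$I{\left(n \right)} = 0$
$-2715681 + \left(J + I{\left(-1346 \right)}\right) \left(-1485947 - 2118745\right) = -2715681 + \left(-330444 + 0\right) \left(-1485947 - 2118745\right) = -2715681 - 330444 \left(-1485947 - 2118745\right) = -2715681 - -1191148843248 = -2715681 + 1191148843248 = 1191146127567$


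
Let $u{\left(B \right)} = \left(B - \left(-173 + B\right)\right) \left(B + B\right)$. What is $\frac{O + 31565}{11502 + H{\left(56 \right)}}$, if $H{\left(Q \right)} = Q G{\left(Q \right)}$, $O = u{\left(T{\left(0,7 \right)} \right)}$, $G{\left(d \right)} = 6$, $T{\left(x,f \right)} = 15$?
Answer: $\frac{36755}{11838} \approx 3.1048$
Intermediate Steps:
$u{\left(B \right)} = 346 B$ ($u{\left(B \right)} = 173 \cdot 2 B = 346 B$)
$O = 5190$ ($O = 346 \cdot 15 = 5190$)
$H{\left(Q \right)} = 6 Q$ ($H{\left(Q \right)} = Q 6 = 6 Q$)
$\frac{O + 31565}{11502 + H{\left(56 \right)}} = \frac{5190 + 31565}{11502 + 6 \cdot 56} = \frac{36755}{11502 + 336} = \frac{36755}{11838}$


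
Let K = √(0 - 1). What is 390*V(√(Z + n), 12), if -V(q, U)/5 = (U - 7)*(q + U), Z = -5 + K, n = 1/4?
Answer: -117000 - 4875*√(-19 + 4*I) ≈ -1.1922e+5 - 21366.0*I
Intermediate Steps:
K = I (K = √(-1) = I ≈ 1.0*I)
n = ¼ ≈ 0.25000
Z = -5 + I ≈ -5.0 + 1.0*I
V(q, U) = -5*(-7 + U)*(U + q) (V(q, U) = -5*(U - 7)*(q + U) = -5*(-7 + U)*(U + q))
390*V(√(Z + n), 12) = 390*(-5*12² + 35*12 + 35*√((-5 + I) + ¼) - 5*12*√((-5 + I) + ¼)) = 390*(-5*144 + 420 + 35*√(-19/4 + I) - 5*12*√(-19/4 + I)) = 390*(-720 + 420 + 35*√(-19/4 + I) - 60*√(-19/4 + I)) = 390*(-300 - 25*√(-19/4 + I)) = -117000 - 9750*√(-19/4 + I)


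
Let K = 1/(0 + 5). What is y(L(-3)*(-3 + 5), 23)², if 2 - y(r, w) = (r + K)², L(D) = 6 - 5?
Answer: 5041/625 ≈ 8.0656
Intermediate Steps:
L(D) = 1
K = ⅕ (K = 1/5 = ⅕ ≈ 0.20000)
y(r, w) = 2 - (⅕ + r)² (y(r, w) = 2 - (r + ⅕)² = 2 - (⅕ + r)²)
y(L(-3)*(-3 + 5), 23)² = (2 - (1 + 5*(1*(-3 + 5)))²/25)² = (2 - (1 + 5*(1*2))²/25)² = (2 - (1 + 5*2)²/25)² = (2 - (1 + 10)²/25)² = (2 - 1/25*11²)² = (2 - 1/25*121)² = (2 - 121/25)² = (-71/25)² = 5041/625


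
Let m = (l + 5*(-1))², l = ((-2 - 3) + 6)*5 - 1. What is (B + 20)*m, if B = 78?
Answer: 98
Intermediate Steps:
l = 4 (l = (-5 + 6)*5 - 1 = 1*5 - 1 = 5 - 1 = 4)
m = 1 (m = (4 + 5*(-1))² = (4 - 5)² = (-1)² = 1)
(B + 20)*m = (78 + 20)*1 = 98*1 = 98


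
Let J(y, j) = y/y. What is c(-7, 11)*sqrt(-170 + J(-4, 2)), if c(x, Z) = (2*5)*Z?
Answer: 1430*I ≈ 1430.0*I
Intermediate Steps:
c(x, Z) = 10*Z
J(y, j) = 1
c(-7, 11)*sqrt(-170 + J(-4, 2)) = (10*11)*sqrt(-170 + 1) = 110*sqrt(-169) = 110*(13*I) = 1430*I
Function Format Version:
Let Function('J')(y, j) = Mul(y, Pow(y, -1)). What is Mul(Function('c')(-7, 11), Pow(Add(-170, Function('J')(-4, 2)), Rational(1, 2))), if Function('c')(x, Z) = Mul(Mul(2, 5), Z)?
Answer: Mul(1430, I) ≈ Mul(1430.0, I)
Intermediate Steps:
Function('c')(x, Z) = Mul(10, Z)
Function('J')(y, j) = 1
Mul(Function('c')(-7, 11), Pow(Add(-170, Function('J')(-4, 2)), Rational(1, 2))) = Mul(Mul(10, 11), Pow(Add(-170, 1), Rational(1, 2))) = Mul(110, Pow(-169, Rational(1, 2))) = Mul(110, Mul(13, I)) = Mul(1430, I)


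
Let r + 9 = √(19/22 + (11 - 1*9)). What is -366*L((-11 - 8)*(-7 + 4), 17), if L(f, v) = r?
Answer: 3294 - 549*√154/11 ≈ 2674.6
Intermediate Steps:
r = -9 + 3*√154/22 (r = -9 + √(19/22 + (11 - 1*9)) = -9 + √(19*(1/22) + (11 - 9)) = -9 + √(19/22 + 2) = -9 + √(63/22) = -9 + 3*√154/22 ≈ -7.3078)
L(f, v) = -9 + 3*√154/22
-366*L((-11 - 8)*(-7 + 4), 17) = -366*(-9 + 3*√154/22) = 3294 - 549*√154/11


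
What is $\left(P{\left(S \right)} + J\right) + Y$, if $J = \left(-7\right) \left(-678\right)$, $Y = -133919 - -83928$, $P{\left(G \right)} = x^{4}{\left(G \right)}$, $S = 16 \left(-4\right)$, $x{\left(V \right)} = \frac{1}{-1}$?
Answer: $-45244$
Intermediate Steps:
$x{\left(V \right)} = -1$
$S = -64$
$P{\left(G \right)} = 1$ ($P{\left(G \right)} = \left(-1\right)^{4} = 1$)
$Y = -49991$ ($Y = -133919 + 83928 = -49991$)
$J = 4746$
$\left(P{\left(S \right)} + J\right) + Y = \left(1 + 4746\right) - 49991 = 4747 - 49991 = -45244$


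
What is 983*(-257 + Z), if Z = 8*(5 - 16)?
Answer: -339135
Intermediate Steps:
Z = -88 (Z = 8*(-11) = -88)
983*(-257 + Z) = 983*(-257 - 88) = 983*(-345) = -339135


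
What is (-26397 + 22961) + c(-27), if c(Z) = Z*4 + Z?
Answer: -3571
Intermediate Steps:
c(Z) = 5*Z (c(Z) = 4*Z + Z = 5*Z)
(-26397 + 22961) + c(-27) = (-26397 + 22961) + 5*(-27) = -3436 - 135 = -3571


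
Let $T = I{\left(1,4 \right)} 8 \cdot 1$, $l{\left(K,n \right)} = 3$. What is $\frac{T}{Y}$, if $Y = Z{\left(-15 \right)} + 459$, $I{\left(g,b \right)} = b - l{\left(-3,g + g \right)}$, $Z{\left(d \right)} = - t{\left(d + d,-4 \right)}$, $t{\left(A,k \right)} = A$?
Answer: $\frac{8}{489} \approx 0.01636$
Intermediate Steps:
$Z{\left(d \right)} = - 2 d$ ($Z{\left(d \right)} = - (d + d) = - 2 d$)
$I{\left(g,b \right)} = -3 + b$ ($I{\left(g,b \right)} = b - 3 = -3 + b$)
$Y = 489$ ($Y = \left(-2\right) \left(-15\right) + 459 = 30 + 459 = 489$)
$T = 8$ ($T = \left(-3 + 4\right) 8 \cdot 1 = 1 \cdot 8 \cdot 1 = 8 \cdot 1 = 8$)
$\frac{T}{Y} = \frac{8}{489}$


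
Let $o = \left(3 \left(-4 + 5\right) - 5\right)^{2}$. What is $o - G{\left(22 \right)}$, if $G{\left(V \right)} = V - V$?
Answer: $4$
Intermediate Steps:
$G{\left(V \right)} = 0$
$o = 4$ ($o = \left(3 \cdot 1 - 5\right)^{2} = \left(3 - 5\right)^{2} = \left(-2\right)^{2} = 4$)
$o - G{\left(22 \right)} = 4 - 0 = 4 + 0 = 4$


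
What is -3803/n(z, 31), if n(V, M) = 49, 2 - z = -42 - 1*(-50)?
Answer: -3803/49 ≈ -77.612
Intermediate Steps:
z = -6 (z = 2 - (-42 - 1*(-50)) = 2 - (-42 + 50) = 2 - 1*8 = 2 - 8 = -6)
-3803/n(z, 31) = -3803/49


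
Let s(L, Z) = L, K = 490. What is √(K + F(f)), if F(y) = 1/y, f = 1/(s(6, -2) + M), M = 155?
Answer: √651 ≈ 25.515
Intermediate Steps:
f = 1/161 (f = 1/(6 + 155) = 1/161 ≈ 0.0062112)
√(K + F(f)) = √(490 + 1/(1/161)) = √(490 + 161) = √651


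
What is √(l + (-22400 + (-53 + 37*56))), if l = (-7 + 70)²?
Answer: 2*I*√4103 ≈ 128.11*I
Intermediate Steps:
l = 3969 (l = 63² = 3969)
√(l + (-22400 + (-53 + 37*56))) = √(3969 + (-22400 + (-53 + 37*56))) = √(3969 + (-22400 + (-53 + 2072))) = √(3969 + (-22400 + 2019)) = √(3969 - 20381) = √(-16412) = 2*I*√4103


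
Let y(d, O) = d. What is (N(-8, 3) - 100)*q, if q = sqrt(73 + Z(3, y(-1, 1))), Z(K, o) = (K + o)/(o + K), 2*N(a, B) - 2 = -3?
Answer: -201*sqrt(74)/2 ≈ -864.53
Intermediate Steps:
N(a, B) = -1/2 (N(a, B) = 1 + (1/2)*(-3) = 1 - 3/2 = -1/2)
Z(K, o) = 1 (Z(K, o) = (K + o)/(K + o) = 1)
q = sqrt(74) (q = sqrt(73 + 1) = sqrt(74) ≈ 8.6023)
(N(-8, 3) - 100)*q = (-1/2 - 100)*sqrt(74) = -201*sqrt(74)/2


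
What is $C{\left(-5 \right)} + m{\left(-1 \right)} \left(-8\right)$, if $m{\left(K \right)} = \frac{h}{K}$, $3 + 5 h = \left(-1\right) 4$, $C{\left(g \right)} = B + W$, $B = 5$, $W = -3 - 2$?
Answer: $- \frac{56}{5} \approx -11.2$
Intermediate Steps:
$W = -5$ ($W = -3 - 2 = -5$)
$C{\left(g \right)} = 0$ ($C{\left(g \right)} = 5 - 5 = 0$)
$h = - \frac{7}{5}$ ($h = - \frac{3}{5} + \frac{\left(-1\right) 4}{5} = - \frac{3}{5} + \frac{1}{5} \left(-4\right) = - \frac{3}{5} - \frac{4}{5} = - \frac{7}{5} \approx -1.4$)
$m{\left(K \right)} = - \frac{7}{5 K}$
$C{\left(-5 \right)} + m{\left(-1 \right)} \left(-8\right) = 0 + - \frac{7}{5 \left(-1\right)} \left(-8\right) = 0 + \left(- \frac{7}{5}\right) \left(-1\right) \left(-8\right) = 0 + \frac{7}{5} \left(-8\right) = 0 - \frac{56}{5} = - \frac{56}{5}$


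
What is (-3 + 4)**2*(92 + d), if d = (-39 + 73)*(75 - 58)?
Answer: 670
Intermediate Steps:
d = 578 (d = 34*17 = 578)
(-3 + 4)**2*(92 + d) = (-3 + 4)**2*(92 + 578) = 1**2*670 = 1*670 = 670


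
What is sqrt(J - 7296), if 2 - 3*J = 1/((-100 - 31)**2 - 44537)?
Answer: I*sqrt(341715863995)/6844 ≈ 85.413*I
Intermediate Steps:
J = 18251/27376 (J = 2/3 - 1/(3*((-100 - 31)**2 - 44537)) = 2/3 - 1/(3*((-131)**2 - 44537)) = 2/3 - 1/(3*(17161 - 44537)) = 2/3 - 1/3/(-27376) = 2/3 - 1/3*(-1/27376) = 2/3 + 1/82128 = 18251/27376 ≈ 0.66668)
sqrt(J - 7296) = sqrt(18251/27376 - 7296) = sqrt(-199717045/27376) = I*sqrt(341715863995)/6844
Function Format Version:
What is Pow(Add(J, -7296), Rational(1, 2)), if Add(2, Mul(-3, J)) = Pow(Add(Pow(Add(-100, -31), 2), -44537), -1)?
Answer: Mul(Rational(1, 6844), I, Pow(341715863995, Rational(1, 2))) ≈ Mul(85.413, I)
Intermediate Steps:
J = Rational(18251, 27376) (J = Add(Rational(2, 3), Mul(Rational(-1, 3), Pow(Add(Pow(Add(-100, -31), 2), -44537), -1))) = Add(Rational(2, 3), Mul(Rational(-1, 3), Pow(Add(Pow(-131, 2), -44537), -1))) = Add(Rational(2, 3), Mul(Rational(-1, 3), Pow(Add(17161, -44537), -1))) = Add(Rational(2, 3), Mul(Rational(-1, 3), Pow(-27376, -1))) = Add(Rational(2, 3), Mul(Rational(-1, 3), Rational(-1, 27376))) = Add(Rational(2, 3), Rational(1, 82128)) = Rational(18251, 27376) ≈ 0.66668)
Pow(Add(J, -7296), Rational(1, 2)) = Pow(Add(Rational(18251, 27376), -7296), Rational(1, 2)) = Pow(Rational(-199717045, 27376), Rational(1, 2)) = Mul(Rational(1, 6844), I, Pow(341715863995, Rational(1, 2)))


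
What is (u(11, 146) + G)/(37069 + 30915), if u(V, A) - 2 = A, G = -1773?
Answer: -1625/67984 ≈ -0.023903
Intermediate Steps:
u(V, A) = 2 + A
(u(11, 146) + G)/(37069 + 30915) = ((2 + 146) - 1773)/(37069 + 30915) = (148 - 1773)/67984 = -1625*1/67984 = -1625/67984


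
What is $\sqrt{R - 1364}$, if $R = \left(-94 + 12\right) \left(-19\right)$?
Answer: $\sqrt{194} \approx 13.928$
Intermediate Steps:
$R = 1558$ ($R = \left(-82\right) \left(-19\right) = 1558$)
$\sqrt{R - 1364} = \sqrt{1558 - 1364} = \sqrt{194}$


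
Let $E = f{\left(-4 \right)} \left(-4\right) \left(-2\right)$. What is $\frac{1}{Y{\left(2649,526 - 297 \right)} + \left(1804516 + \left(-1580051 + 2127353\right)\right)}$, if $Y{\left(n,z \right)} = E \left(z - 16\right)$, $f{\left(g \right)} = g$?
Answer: $\frac{1}{2345002} \approx 4.2644 \cdot 10^{-7}$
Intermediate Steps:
$E = -32$ ($E = \left(-4\right) \left(-4\right) \left(-2\right) = 16 \left(-2\right) = -32$)
$Y{\left(n,z \right)} = 512 - 32 z$ ($Y{\left(n,z \right)} = - 32 \left(z - 16\right) = - 32 \left(-16 + z\right) = 512 - 32 z$)
$\frac{1}{Y{\left(2649,526 - 297 \right)} + \left(1804516 + \left(-1580051 + 2127353\right)\right)} = \frac{1}{\left(512 - 32 \left(526 - 297\right)\right) + \left(1804516 + \left(-1580051 + 2127353\right)\right)} = \frac{1}{\left(512 - 7328\right) + \left(1804516 + 547302\right)} = \frac{1}{\left(512 - 7328\right) + 2351818} = \frac{1}{-6816 + 2351818} = \frac{1}{2345002}$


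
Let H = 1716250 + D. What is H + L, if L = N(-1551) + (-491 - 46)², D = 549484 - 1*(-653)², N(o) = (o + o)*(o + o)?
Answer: 11750098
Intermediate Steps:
N(o) = 4*o² (N(o) = (2*o)*(2*o) = 4*o²)
D = 123075 (D = 549484 - 1*426409 = 549484 - 426409 = 123075)
L = 9910773 (L = 4*(-1551)² + (-491 - 46)² = 4*2405601 + (-537)² = 9622404 + 288369 = 9910773)
H = 1839325 (H = 1716250 + 123075 = 1839325)
H + L = 1839325 + 9910773 = 11750098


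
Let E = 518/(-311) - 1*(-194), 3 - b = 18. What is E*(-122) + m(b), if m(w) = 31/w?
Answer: -109472921/4665 ≈ -23467.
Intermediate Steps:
b = -15 (b = 3 - 1*18 = 3 - 18 = -15)
E = 59816/311 (E = 518*(-1/311) + 194 = -518/311 + 194 = 59816/311 ≈ 192.33)
E*(-122) + m(b) = (59816/311)*(-122) + 31/(-15) = -7297552/311 + 31*(-1/15) = -7297552/311 - 31/15 = -109472921/4665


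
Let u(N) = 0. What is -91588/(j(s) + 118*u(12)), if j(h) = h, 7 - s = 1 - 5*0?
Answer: -45794/3 ≈ -15265.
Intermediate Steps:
s = 6 (s = 7 - (1 - 5*0) = 7 - (1 + 0) = 7 - 1*1 = 7 - 1 = 6)
-91588/(j(s) + 118*u(12)) = -91588/(6 + 118*0) = -91588/(6 + 0) = -91588/6 = -91588*⅙ = -45794/3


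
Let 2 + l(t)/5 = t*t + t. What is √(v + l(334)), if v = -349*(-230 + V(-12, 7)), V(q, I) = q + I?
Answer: √641455 ≈ 800.91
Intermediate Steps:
l(t) = -10 + 5*t + 5*t² (l(t) = -10 + 5*(t*t + t) = -10 + 5*(t² + t) = -10 + 5*(t + t²) = -10 + (5*t + 5*t²) = -10 + 5*t + 5*t²)
V(q, I) = I + q
v = 82015 (v = -349*(-230 + (7 - 12)) = -349*(-230 - 5) = -349*(-235) = 82015)
√(v + l(334)) = √(82015 + (-10 + 5*334 + 5*334²)) = √(82015 + (-10 + 1670 + 5*111556)) = √(82015 + (-10 + 1670 + 557780)) = √(82015 + 559440) = √641455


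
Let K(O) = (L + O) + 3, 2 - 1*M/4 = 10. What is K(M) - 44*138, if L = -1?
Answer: -6102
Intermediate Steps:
M = -32 (M = 8 - 4*10 = 8 - 40 = -32)
K(O) = 2 + O (K(O) = (-1 + O) + 3 = 2 + O)
K(M) - 44*138 = (2 - 32) - 44*138 = -30 - 6072 = -6102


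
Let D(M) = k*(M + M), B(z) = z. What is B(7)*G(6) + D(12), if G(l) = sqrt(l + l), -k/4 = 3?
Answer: -288 + 14*sqrt(3) ≈ -263.75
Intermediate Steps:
k = -12 (k = -4*3 = -12)
D(M) = -24*M (D(M) = -12*(M + M) = -24*M)
G(l) = sqrt(2)*sqrt(l) (G(l) = sqrt(2*l) = sqrt(2)*sqrt(l))
B(7)*G(6) + D(12) = 7*(sqrt(2)*sqrt(6)) - 24*12 = 7*(2*sqrt(3)) - 288 = 14*sqrt(3) - 288 = -288 + 14*sqrt(3)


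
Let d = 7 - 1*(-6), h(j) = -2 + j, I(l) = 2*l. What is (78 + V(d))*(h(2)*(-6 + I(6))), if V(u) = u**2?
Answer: 0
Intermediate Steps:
d = 13 (d = 7 + 6 = 13)
(78 + V(d))*(h(2)*(-6 + I(6))) = (78 + 13**2)*((-2 + 2)*(-6 + 2*6)) = (78 + 169)*(0*(-6 + 12)) = 247*(0*6) = 247*0 = 0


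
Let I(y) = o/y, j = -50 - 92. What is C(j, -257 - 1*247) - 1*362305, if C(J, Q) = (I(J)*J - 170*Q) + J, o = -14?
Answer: -276781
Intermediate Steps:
j = -142
I(y) = -14/y
C(J, Q) = -14 + J - 170*Q (C(J, Q) = ((-14/J)*J - 170*Q) + J = (-14 - 170*Q) + J = -14 + J - 170*Q)
C(j, -257 - 1*247) - 1*362305 = (-14 - 142 - 170*(-257 - 1*247)) - 1*362305 = (-14 - 142 - 170*(-257 - 247)) - 362305 = (-14 - 142 - 170*(-504)) - 362305 = (-14 - 142 + 85680) - 362305 = 85524 - 362305 = -276781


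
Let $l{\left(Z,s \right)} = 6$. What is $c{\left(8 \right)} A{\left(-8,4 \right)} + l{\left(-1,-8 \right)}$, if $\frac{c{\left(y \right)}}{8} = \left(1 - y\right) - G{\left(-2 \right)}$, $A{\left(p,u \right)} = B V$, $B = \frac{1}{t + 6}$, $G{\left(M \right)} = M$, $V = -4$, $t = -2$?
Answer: $46$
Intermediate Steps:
$B = \frac{1}{4}$ ($B = \frac{1}{-2 + 6} = \frac{1}{4} \approx 0.25$)
$A{\left(p,u \right)} = -1$ ($A{\left(p,u \right)} = \frac{1}{4} \left(-4\right) = -1$)
$c{\left(y \right)} = 24 - 8 y$ ($c{\left(y \right)} = 8 \left(\left(1 - y\right) - -2\right) = 8 \left(\left(1 - y\right) + 2\right) = 8 \left(3 - y\right) = 24 - 8 y$)
$c{\left(8 \right)} A{\left(-8,4 \right)} + l{\left(-1,-8 \right)} = \left(24 - 64\right) \left(-1\right) + 6 = \left(-40\right) \left(-1\right) + 6 = 40 + 6 = 46$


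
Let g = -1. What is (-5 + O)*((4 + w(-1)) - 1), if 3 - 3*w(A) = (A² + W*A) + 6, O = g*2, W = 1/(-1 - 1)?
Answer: -21/2 ≈ -10.500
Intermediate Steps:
W = -½ (W = 1/(-2) = -½ ≈ -0.50000)
O = -2 (O = -1*2 = -2)
w(A) = -1 - A²/3 + A/6 (w(A) = 1 - ((A² - A/2) + 6)/3 = 1 - (6 + A² - A/2)/3 = 1 + (-2 - A²/3 + A/6) = -1 - A²/3 + A/6)
(-5 + O)*((4 + w(-1)) - 1) = (-5 - 2)*((4 + (-1 - ⅓*(-1)² + (⅙)*(-1))) - 1) = -7*((4 + (-1 - ⅓*1 - ⅙)) - 1) = -7*((4 + (-1 - ⅓ - ⅙)) - 1) = -7*((4 - 3/2) - 1) = -7*(5/2 - 1) = -7*3/2 = -21/2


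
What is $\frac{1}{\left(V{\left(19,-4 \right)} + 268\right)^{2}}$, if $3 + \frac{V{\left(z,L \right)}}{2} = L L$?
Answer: $\frac{1}{86436} \approx 1.1569 \cdot 10^{-5}$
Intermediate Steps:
$V{\left(z,L \right)} = -6 + 2 L^{2}$ ($V{\left(z,L \right)} = -6 + 2 L L = -6 + 2 L^{2}$)
$\frac{1}{\left(V{\left(19,-4 \right)} + 268\right)^{2}} = \frac{1}{\left(\left(-6 + 2 \left(-4\right)^{2}\right) + 268\right)^{2}} = \frac{1}{\left(\left(-6 + 2 \cdot 16\right) + 268\right)^{2}} = \frac{1}{\left(\left(-6 + 32\right) + 268\right)^{2}} = \frac{1}{\left(26 + 268\right)^{2}} = \frac{1}{294^{2}} = \frac{1}{86436}$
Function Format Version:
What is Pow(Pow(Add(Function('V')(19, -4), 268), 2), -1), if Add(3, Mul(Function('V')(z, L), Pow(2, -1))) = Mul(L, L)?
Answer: Rational(1, 86436) ≈ 1.1569e-5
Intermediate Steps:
Function('V')(z, L) = Add(-6, Mul(2, Pow(L, 2))) (Function('V')(z, L) = Add(-6, Mul(2, Mul(L, L))) = Add(-6, Mul(2, Pow(L, 2))))
Pow(Pow(Add(Function('V')(19, -4), 268), 2), -1) = Pow(Pow(Add(Add(-6, Mul(2, Pow(-4, 2))), 268), 2), -1) = Pow(Pow(Add(Add(-6, Mul(2, 16)), 268), 2), -1) = Pow(Pow(Add(Add(-6, 32), 268), 2), -1) = Pow(Pow(Add(26, 268), 2), -1) = Pow(Pow(294, 2), -1) = Pow(86436, -1) = Rational(1, 86436)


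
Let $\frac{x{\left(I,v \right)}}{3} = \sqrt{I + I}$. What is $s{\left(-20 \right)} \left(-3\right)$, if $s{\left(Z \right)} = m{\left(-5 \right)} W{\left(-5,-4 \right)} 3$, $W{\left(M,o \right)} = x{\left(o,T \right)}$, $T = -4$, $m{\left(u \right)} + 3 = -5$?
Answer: $432 i \sqrt{2} \approx 610.94 i$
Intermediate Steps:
$m{\left(u \right)} = -8$ ($m{\left(u \right)} = -3 - 5 = -8$)
$x{\left(I,v \right)} = 3 \sqrt{2} \sqrt{I}$ ($x{\left(I,v \right)} = 3 \sqrt{I + I} = 3 \sqrt{2 I} = 3 \sqrt{2} \sqrt{I}$)
$W{\left(M,o \right)} = 3 \sqrt{2} \sqrt{o}$
$s{\left(Z \right)} = - 144 i \sqrt{2}$ ($s{\left(Z \right)} = - 8 \cdot 3 \sqrt{2} \sqrt{-4} \cdot 3 = - 8 \cdot 3 \sqrt{2} \cdot 2 i 3 = - 8 \cdot 6 i \sqrt{2} \cdot 3 = - 48 i \sqrt{2} \cdot 3 = - 144 i \sqrt{2}$)
$s{\left(-20 \right)} \left(-3\right) = - 144 i \sqrt{2} \left(-3\right) = 432 i \sqrt{2}$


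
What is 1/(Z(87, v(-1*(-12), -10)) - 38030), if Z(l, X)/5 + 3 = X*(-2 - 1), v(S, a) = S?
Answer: -1/38225 ≈ -2.6161e-5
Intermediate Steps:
Z(l, X) = -15 - 15*X (Z(l, X) = -15 + 5*(X*(-2 - 1)) = -15 + 5*(X*(-3)) = -15 + 5*(-3*X) = -15 - 15*X)
1/(Z(87, v(-1*(-12), -10)) - 38030) = 1/((-15 - (-15)*(-12)) - 38030) = 1/((-15 - 15*12) - 38030) = 1/((-15 - 180) - 38030) = 1/(-195 - 38030) = 1/(-38225) = -1/38225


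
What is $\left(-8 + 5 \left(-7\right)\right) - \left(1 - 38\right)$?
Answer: $-6$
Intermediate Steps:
$\left(-8 + 5 \left(-7\right)\right) - \left(1 - 38\right) = \left(-8 - 35\right) - -37 = -43 + 37 = -6$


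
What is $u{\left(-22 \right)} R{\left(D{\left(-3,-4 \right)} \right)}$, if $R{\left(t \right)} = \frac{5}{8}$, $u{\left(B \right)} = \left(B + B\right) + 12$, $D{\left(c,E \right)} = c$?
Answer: $-20$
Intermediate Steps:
$u{\left(B \right)} = 12 + 2 B$ ($u{\left(B \right)} = 2 B + 12 = 12 + 2 B$)
$R{\left(t \right)} = \frac{5}{8}$ ($R{\left(t \right)} = 5 \cdot \frac{1}{8} = \frac{5}{8}$)
$u{\left(-22 \right)} R{\left(D{\left(-3,-4 \right)} \right)} = \left(12 + 2 \left(-22\right)\right) \frac{5}{8} = \left(12 - 44\right) \frac{5}{8} = \left(-32\right) \frac{5}{8} = -20$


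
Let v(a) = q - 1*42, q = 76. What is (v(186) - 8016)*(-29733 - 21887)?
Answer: 412030840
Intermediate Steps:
v(a) = 34 (v(a) = 76 - 1*42 = 76 - 42 = 34)
(v(186) - 8016)*(-29733 - 21887) = (34 - 8016)*(-29733 - 21887) = -7982*(-51620) = 412030840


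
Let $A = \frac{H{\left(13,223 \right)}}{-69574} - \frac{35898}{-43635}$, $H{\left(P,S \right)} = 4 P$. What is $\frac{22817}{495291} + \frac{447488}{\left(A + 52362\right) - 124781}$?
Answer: $- \frac{111307034860062750599}{18148416331095310083} \approx -6.1332$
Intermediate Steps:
$A = \frac{415883072}{505976915}$ ($A = \frac{4 \cdot 13}{-69574} - \frac{35898}{-43635} = 52 \left(- \frac{1}{69574}\right) - - \frac{11966}{14545} = - \frac{26}{34787} + \frac{11966}{14545} = \frac{415883072}{505976915} \approx 0.82194$)
$\frac{22817}{495291} + \frac{447488}{\left(A + 52362\right) - 124781} = \frac{22817}{495291} + \frac{447488}{\left(\frac{415883072}{505976915} + 52362\right) - 124781} = 22817 \cdot \frac{1}{495291} + \frac{447488}{\frac{26494379106302}{505976915} - 124781} = \frac{22817}{495291} + \frac{447488}{- \frac{36641926324313}{505976915}} = \frac{22817}{495291} + 447488 \left(- \frac{505976915}{36641926324313}\right) = \frac{22817}{495291} - \frac{226418597739520}{36641926324313} = - \frac{111307034860062750599}{18148416331095310083}$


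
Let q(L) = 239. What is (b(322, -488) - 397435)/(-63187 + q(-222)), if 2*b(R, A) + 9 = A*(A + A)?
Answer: 318591/125896 ≈ 2.5306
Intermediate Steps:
b(R, A) = -9/2 + A² (b(R, A) = -9/2 + (A*(A + A))/2 = -9/2 + (A*(2*A))/2 = -9/2 + (2*A²)/2 = -9/2 + A²)
(b(322, -488) - 397435)/(-63187 + q(-222)) = ((-9/2 + (-488)²) - 397435)/(-63187 + 239) = ((-9/2 + 238144) - 397435)/(-62948) = (476279/2 - 397435)*(-1/62948) = -318591/2*(-1/62948) = 318591/125896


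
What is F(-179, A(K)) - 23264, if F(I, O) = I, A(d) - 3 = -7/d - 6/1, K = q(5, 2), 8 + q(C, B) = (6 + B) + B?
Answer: -23443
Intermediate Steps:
q(C, B) = -2 + 2*B (q(C, B) = -8 + ((6 + B) + B) = -8 + (6 + 2*B) = -2 + 2*B)
K = 2 (K = -2 + 2*2 = -2 + 4 = 2)
A(d) = -3 - 7/d (A(d) = 3 + (-7/d - 6/1) = 3 + (-7/d - 6*1) = 3 + (-7/d - 6) = 3 + (-6 - 7/d) = -3 - 7/d)
F(-179, A(K)) - 23264 = -179 - 23264 = -23443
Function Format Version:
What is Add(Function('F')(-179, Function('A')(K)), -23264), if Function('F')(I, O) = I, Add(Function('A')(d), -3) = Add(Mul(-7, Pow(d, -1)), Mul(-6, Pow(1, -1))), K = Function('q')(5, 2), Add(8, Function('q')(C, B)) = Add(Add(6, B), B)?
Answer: -23443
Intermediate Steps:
Function('q')(C, B) = Add(-2, Mul(2, B)) (Function('q')(C, B) = Add(-8, Add(Add(6, B), B)) = Add(-8, Add(6, Mul(2, B))) = Add(-2, Mul(2, B)))
K = 2 (K = Add(-2, Mul(2, 2)) = Add(-2, 4) = 2)
Function('A')(d) = Add(-3, Mul(-7, Pow(d, -1))) (Function('A')(d) = Add(3, Add(Mul(-7, Pow(d, -1)), Mul(-6, Pow(1, -1)))) = Add(3, Add(Mul(-7, Pow(d, -1)), Mul(-6, 1))) = Add(3, Add(Mul(-7, Pow(d, -1)), -6)) = Add(3, Add(-6, Mul(-7, Pow(d, -1)))) = Add(-3, Mul(-7, Pow(d, -1))))
Add(Function('F')(-179, Function('A')(K)), -23264) = Add(-179, -23264) = -23443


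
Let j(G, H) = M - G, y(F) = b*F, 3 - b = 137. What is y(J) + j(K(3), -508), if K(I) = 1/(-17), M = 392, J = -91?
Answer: 213963/17 ≈ 12586.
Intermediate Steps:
b = -134 (b = 3 - 1*137 = 3 - 137 = -134)
K(I) = -1/17
y(F) = -134*F
j(G, H) = 392 - G
y(J) + j(K(3), -508) = -134*(-91) + (392 - 1*(-1/17)) = 12194 + (392 + 1/17) = 12194 + 6665/17 = 213963/17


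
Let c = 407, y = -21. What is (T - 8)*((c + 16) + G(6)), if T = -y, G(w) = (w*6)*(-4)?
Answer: 3627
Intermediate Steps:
G(w) = -24*w (G(w) = (6*w)*(-4) = -24*w)
T = 21 (T = -1*(-21) = 21)
(T - 8)*((c + 16) + G(6)) = (21 - 8)*((407 + 16) - 24*6) = 13*(423 - 144) = 13*279 = 3627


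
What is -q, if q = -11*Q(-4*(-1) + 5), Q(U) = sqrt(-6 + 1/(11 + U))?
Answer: 11*I*sqrt(595)/10 ≈ 26.832*I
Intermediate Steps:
q = -11*I*sqrt(595)/10 (q = -11*sqrt(-65 - 6*(-4*(-1) + 5))/sqrt(11 + (-4*(-1) + 5)) = -11*sqrt(-65 - 6*(4 + 5))/sqrt(11 + (4 + 5)) = -11*sqrt(-65 - 6*9)/sqrt(11 + 9) = -11*sqrt(5)*sqrt(-65 - 54)/10 = -11*I*sqrt(595)/10 ≈ -26.832*I)
-q = -(-11)*I*sqrt(595)/10 = 11*I*sqrt(595)/10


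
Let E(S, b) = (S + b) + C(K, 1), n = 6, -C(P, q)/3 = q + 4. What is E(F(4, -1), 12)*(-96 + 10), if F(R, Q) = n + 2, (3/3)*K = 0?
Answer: -430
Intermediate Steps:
K = 0
C(P, q) = -12 - 3*q (C(P, q) = -3*(q + 4) = -3*(4 + q) = -12 - 3*q)
F(R, Q) = 8 (F(R, Q) = 6 + 2 = 8)
E(S, b) = -15 + S + b (E(S, b) = (S + b) + (-12 - 3*1) = (S + b) + (-12 - 3) = (S + b) - 15 = -15 + S + b)
E(F(4, -1), 12)*(-96 + 10) = (-15 + 8 + 12)*(-96 + 10) = 5*(-86) = -430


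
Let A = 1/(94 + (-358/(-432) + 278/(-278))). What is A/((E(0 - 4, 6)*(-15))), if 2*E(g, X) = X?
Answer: -24/101335 ≈ -0.00023684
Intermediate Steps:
E(g, X) = X/2
A = 216/20267 (A = 1/(94 + (-358*(-1/432) + 278*(-1/278))) = 1/(94 + (179/216 - 1)) = 1/(94 - 37/216) = 1/(20267/216) = 216/20267 ≈ 0.010658)
A/((E(0 - 4, 6)*(-15))) = 216/(20267*((((1/2)*6)*(-15)))) = 216/(20267*((3*(-15)))) = (216/20267)/(-45) = (216/20267)*(-1/45) = -24/101335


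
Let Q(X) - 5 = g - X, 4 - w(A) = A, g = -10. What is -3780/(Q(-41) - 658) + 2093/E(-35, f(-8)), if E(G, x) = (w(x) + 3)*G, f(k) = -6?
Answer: 2297/1555 ≈ 1.4772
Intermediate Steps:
w(A) = 4 - A
Q(X) = -5 - X (Q(X) = 5 + (-10 - X) = -5 - X)
E(G, x) = G*(7 - x) (E(G, x) = ((4 - x) + 3)*G = (7 - x)*G = G*(7 - x))
-3780/(Q(-41) - 658) + 2093/E(-35, f(-8)) = -3780/((-5 - 1*(-41)) - 658) + 2093/((-35*(7 - 1*(-6)))) = -3780/((-5 + 41) - 658) + 2093/((-35*(7 + 6))) = -3780/(36 - 658) + 2093/((-35*13)) = -3780/(-622) + 2093/(-455) = -3780*(-1/622) + 2093*(-1/455) = 1890/311 - 23/5 = 2297/1555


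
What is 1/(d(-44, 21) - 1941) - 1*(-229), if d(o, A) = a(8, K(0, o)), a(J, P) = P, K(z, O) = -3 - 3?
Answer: 445862/1947 ≈ 229.00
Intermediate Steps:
K(z, O) = -6
d(o, A) = -6
1/(d(-44, 21) - 1941) - 1*(-229) = 1/(-6 - 1941) - 1*(-229) = 1/(-1947) + 229 = -1/1947 + 229 = 445862/1947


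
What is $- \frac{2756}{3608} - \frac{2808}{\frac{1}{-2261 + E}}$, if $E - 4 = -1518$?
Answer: $\frac{9561379711}{902} \approx 1.06 \cdot 10^{7}$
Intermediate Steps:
$E = -1514$ ($E = 4 - 1518 = -1514$)
$- \frac{2756}{3608} - \frac{2808}{\frac{1}{-2261 + E}} = - \frac{2756}{3608} - \frac{2808}{\frac{1}{-2261 - 1514}} = \left(-2756\right) \frac{1}{3608} - \frac{2808}{\frac{1}{-3775}} = - \frac{689}{902} - \frac{2808}{- \frac{1}{3775}} = - \frac{689}{902} - -10600200 = - \frac{689}{902} + 10600200 = \frac{9561379711}{902}$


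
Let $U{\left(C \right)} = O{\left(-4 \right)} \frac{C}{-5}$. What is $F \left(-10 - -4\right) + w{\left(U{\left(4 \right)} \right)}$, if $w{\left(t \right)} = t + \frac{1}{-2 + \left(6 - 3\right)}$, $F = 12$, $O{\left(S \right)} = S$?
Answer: $- \frac{339}{5} \approx -67.8$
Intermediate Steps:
$U{\left(C \right)} = \frac{4 C}{5}$ ($U{\left(C \right)} = - 4 \frac{C}{-5} = - 4 C \left(- \frac{1}{5}\right) = - 4 \left(- \frac{C}{5}\right) = \frac{4 C}{5}$)
$w{\left(t \right)} = 1 + t$ ($w{\left(t \right)} = t + \frac{1}{-2 + \left(6 - 3\right)} = t + \frac{1}{-2 + 3} = t + 1^{-1} = t + 1 = 1 + t$)
$F \left(-10 - -4\right) + w{\left(U{\left(4 \right)} \right)} = 12 \left(-10 - -4\right) + \left(1 + \frac{4}{5} \cdot 4\right) = 12 \left(-10 + 4\right) + \left(1 + \frac{16}{5}\right) = 12 \left(-6\right) + \frac{21}{5} = -72 + \frac{21}{5} = - \frac{339}{5}$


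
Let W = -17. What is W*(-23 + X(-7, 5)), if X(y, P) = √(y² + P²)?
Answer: 391 - 17*√74 ≈ 244.76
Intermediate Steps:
X(y, P) = √(P² + y²)
W*(-23 + X(-7, 5)) = -17*(-23 + √(5² + (-7)²)) = -17*(-23 + √(25 + 49)) = -17*(-23 + √74) = 391 - 17*√74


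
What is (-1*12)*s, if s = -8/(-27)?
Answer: -32/9 ≈ -3.5556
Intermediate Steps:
s = 8/27 (s = -8*(-1/27) = 8/27 ≈ 0.29630)
(-1*12)*s = -1*12*(8/27) = -12*8/27 = -32/9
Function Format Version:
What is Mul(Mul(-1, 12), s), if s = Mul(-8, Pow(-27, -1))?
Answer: Rational(-32, 9) ≈ -3.5556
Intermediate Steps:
s = Rational(8, 27) (s = Mul(-8, Rational(-1, 27)) = Rational(8, 27) ≈ 0.29630)
Mul(Mul(-1, 12), s) = Mul(Mul(-1, 12), Rational(8, 27)) = Mul(-12, Rational(8, 27)) = Rational(-32, 9)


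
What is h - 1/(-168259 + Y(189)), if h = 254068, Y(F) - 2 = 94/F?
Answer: 8079484098761/31800479 ≈ 2.5407e+5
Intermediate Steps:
Y(F) = 2 + 94/F
h - 1/(-168259 + Y(189)) = 254068 - 1/(-168259 + (2 + 94/189)) = 254068 - 1/(-168259 + 472/189) = 254068 - 1/(-31800479/189) = 254068 - 1*(-189/31800479) = 254068 + 189/31800479 = 8079484098761/31800479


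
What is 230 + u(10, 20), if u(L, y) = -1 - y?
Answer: 209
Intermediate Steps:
230 + u(10, 20) = 230 + (-1 - 1*20) = 230 + (-1 - 20) = 230 - 21 = 209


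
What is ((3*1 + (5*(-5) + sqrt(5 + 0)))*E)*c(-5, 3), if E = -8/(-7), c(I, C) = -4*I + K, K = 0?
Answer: -3520/7 + 160*sqrt(5)/7 ≈ -451.75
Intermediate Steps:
c(I, C) = -4*I (c(I, C) = -4*I + 0 = -4*I)
E = 8/7 (E = -8*(-1/7) = 8/7 ≈ 1.1429)
((3*1 + (5*(-5) + sqrt(5 + 0)))*E)*c(-5, 3) = ((3*1 + (5*(-5) + sqrt(5 + 0)))*(8/7))*(-4*(-5)) = ((3 + (-25 + sqrt(5)))*(8/7))*20 = ((-22 + sqrt(5))*(8/7))*20 = (-176/7 + 8*sqrt(5)/7)*20 = -3520/7 + 160*sqrt(5)/7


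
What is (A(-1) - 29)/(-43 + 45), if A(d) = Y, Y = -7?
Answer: -18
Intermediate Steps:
A(d) = -7
(A(-1) - 29)/(-43 + 45) = (-7 - 29)/(-43 + 45) = -36/2 = (½)*(-36) = -18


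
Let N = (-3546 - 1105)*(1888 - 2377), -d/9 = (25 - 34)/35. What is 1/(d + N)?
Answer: 35/79601946 ≈ 4.3969e-7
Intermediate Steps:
d = 81/35 (d = -9*(25 - 34)/35 = -(-81)/35 = -9*(-9/35) = 81/35 ≈ 2.3143)
N = 2274339 (N = -4651*(-489) = 2274339)
1/(d + N) = 1/(81/35 + 2274339) = 1/(79601946/35) = 35/79601946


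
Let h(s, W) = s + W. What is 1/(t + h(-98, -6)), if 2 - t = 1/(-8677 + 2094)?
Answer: -6583/671465 ≈ -0.0098039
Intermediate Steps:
h(s, W) = W + s
t = 13167/6583 (t = 2 - 1/(-8677 + 2094) = 2 - 1/(-6583) = 2 - 1*(-1/6583) = 2 + 1/6583 = 13167/6583 ≈ 2.0002)
1/(t + h(-98, -6)) = 1/(13167/6583 + (-6 - 98)) = 1/(13167/6583 - 104) = 1/(-671465/6583) = -6583/671465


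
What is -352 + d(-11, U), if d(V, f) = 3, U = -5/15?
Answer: -349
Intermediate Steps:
U = -⅓ (U = -5*1/15 = -⅓ ≈ -0.33333)
-352 + d(-11, U) = -352 + 3 = -349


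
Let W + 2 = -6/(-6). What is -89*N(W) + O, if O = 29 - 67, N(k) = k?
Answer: 51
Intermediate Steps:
W = -1 (W = -2 - 6/(-6) = -2 - 6*(-⅙) = -2 + 1 = -1)
O = -38
-89*N(W) + O = -89*(-1) - 38 = 89 - 38 = 51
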